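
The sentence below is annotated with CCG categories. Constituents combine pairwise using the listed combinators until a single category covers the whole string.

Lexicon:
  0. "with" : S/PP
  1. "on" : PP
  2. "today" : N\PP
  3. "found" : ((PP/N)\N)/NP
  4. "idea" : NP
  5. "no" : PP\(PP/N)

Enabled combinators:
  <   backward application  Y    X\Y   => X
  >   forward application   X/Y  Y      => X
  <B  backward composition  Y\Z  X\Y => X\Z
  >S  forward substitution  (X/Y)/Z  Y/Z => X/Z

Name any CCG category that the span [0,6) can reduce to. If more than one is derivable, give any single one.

[0,6] S   >
  [0,1] "with" : S/PP
  [1,6] PP   <
    [1,3] N   <
      [1,2] "on" : PP
      [2,3] "today" : N\PP
    [3,6] PP\N   <B
      [3,5] (PP/N)\N   >
        [3,4] "found" : ((PP/N)\N)/NP
        [4,5] "idea" : NP
      [5,6] "no" : PP\(PP/N)

S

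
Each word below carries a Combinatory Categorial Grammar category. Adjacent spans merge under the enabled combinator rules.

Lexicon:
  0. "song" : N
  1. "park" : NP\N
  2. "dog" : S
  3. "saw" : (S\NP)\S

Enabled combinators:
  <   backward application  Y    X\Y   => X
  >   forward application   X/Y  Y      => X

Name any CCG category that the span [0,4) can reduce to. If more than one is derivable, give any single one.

S

[0,4] S   <
  [0,2] NP   <
    [0,1] "song" : N
    [1,2] "park" : NP\N
  [2,4] S\NP   <
    [2,3] "dog" : S
    [3,4] "saw" : (S\NP)\S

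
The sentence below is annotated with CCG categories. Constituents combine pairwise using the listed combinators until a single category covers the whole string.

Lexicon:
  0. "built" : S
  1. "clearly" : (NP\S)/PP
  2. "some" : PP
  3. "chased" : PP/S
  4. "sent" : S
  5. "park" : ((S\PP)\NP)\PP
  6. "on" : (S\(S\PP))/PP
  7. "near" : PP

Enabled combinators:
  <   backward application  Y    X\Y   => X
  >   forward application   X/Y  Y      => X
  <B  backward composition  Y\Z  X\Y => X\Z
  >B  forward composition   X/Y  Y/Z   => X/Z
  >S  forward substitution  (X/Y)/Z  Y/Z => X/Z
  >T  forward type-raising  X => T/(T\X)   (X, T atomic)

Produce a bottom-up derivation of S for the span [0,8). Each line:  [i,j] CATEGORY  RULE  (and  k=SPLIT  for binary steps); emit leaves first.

[0,1] S  lex  "built"
[1,2] (NP\S)/PP  lex  "clearly"
[2,3] PP  lex  "some"
[1,3] NP\S  >  k=2
[0,3] NP  <  k=1
[3,4] PP/S  lex  "chased"
[4,5] S  lex  "sent"
[3,5] PP  >  k=4
[5,6] ((S\PP)\NP)\PP  lex  "park"
[3,6] (S\PP)\NP  <  k=5
[0,6] S\PP  <  k=3
[6,7] (S\(S\PP))/PP  lex  "on"
[7,8] PP  lex  "near"
[6,8] S\(S\PP)  >  k=7
[0,8] S  <  k=6

[0,8] S   <
  [0,6] S\PP   <
    [0,3] NP   <
      [0,1] "built" : S
      [1,3] NP\S   >
        [1,2] "clearly" : (NP\S)/PP
        [2,3] "some" : PP
    [3,6] (S\PP)\NP   <
      [3,5] PP   >
        [3,4] "chased" : PP/S
        [4,5] "sent" : S
      [5,6] "park" : ((S\PP)\NP)\PP
  [6,8] S\(S\PP)   >
    [6,7] "on" : (S\(S\PP))/PP
    [7,8] "near" : PP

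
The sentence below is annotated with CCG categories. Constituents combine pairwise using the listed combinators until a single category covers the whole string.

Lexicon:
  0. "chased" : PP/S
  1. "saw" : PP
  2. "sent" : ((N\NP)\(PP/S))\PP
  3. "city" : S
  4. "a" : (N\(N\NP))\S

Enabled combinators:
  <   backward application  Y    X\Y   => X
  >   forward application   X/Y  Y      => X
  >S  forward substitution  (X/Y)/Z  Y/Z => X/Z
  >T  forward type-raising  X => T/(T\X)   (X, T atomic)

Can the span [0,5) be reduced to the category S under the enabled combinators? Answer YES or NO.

NO

PP/S PP ((N\NP)\(PP/S))\PP S (N\(N\NP))\S
CKY chart[0,5] = {N, N/(N\N), NP/(NP\N), PP/(PP\N), S/(S\N)}; S ∉ chart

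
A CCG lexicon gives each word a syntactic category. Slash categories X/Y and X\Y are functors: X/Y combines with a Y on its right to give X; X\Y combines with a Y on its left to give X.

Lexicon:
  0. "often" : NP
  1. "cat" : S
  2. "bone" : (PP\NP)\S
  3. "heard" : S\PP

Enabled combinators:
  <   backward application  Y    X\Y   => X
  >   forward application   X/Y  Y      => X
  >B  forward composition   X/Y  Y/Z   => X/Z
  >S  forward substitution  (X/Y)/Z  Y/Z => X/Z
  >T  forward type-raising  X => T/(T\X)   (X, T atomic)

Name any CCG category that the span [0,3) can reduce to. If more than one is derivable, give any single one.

PP

[0,4] S   <
  [0,3] PP   <
    [0,1] "often" : NP
    [1,3] PP\NP   <
      [1,2] "cat" : S
      [2,3] "bone" : (PP\NP)\S
  [3,4] "heard" : S\PP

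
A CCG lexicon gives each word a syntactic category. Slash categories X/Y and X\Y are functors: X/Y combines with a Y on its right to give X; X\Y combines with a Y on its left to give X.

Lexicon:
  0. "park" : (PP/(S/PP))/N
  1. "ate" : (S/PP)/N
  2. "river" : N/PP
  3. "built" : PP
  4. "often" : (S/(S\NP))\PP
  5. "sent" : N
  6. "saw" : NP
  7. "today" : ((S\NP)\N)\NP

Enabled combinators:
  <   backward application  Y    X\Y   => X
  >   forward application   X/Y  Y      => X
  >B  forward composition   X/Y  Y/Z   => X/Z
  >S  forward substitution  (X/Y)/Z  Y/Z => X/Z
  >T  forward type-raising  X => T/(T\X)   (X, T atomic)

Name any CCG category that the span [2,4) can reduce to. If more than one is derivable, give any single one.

[0,8] S   >
  [0,5] S/(S\NP)   <
    [0,4] PP   >
      [0,2] PP/N   >S
        [0,1] "park" : (PP/(S/PP))/N
        [1,2] "ate" : (S/PP)/N
      [2,4] N   >
        [2,3] "river" : N/PP
        [3,4] "built" : PP
    [4,5] "often" : (S/(S\NP))\PP
  [5,8] S\NP   <
    [5,6] "sent" : N
    [6,8] (S\NP)\N   <
      [6,7] "saw" : NP
      [7,8] "today" : ((S\NP)\N)\NP

N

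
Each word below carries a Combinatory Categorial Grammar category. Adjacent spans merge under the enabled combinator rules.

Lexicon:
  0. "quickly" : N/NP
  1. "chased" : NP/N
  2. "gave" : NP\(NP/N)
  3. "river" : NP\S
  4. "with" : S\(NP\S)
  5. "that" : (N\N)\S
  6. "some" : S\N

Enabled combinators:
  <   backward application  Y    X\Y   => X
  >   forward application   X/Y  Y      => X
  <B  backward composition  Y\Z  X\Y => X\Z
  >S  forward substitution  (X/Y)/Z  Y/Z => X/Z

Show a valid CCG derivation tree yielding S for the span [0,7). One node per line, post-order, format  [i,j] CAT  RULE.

[0,1] N/NP  lex  "quickly"
[1,2] NP/N  lex  "chased"
[2,3] NP\(NP/N)  lex  "gave"
[1,3] NP  <  k=2
[0,3] N  >  k=1
[3,4] NP\S  lex  "river"
[4,5] S\(NP\S)  lex  "with"
[3,5] S  <  k=4
[5,6] (N\N)\S  lex  "that"
[3,6] N\N  <  k=5
[6,7] S\N  lex  "some"
[3,7] S\N  <B  k=6
[0,7] S  <  k=3

[0,7] S   <
  [0,3] N   >
    [0,1] "quickly" : N/NP
    [1,3] NP   <
      [1,2] "chased" : NP/N
      [2,3] "gave" : NP\(NP/N)
  [3,7] S\N   <B
    [3,6] N\N   <
      [3,5] S   <
        [3,4] "river" : NP\S
        [4,5] "with" : S\(NP\S)
      [5,6] "that" : (N\N)\S
    [6,7] "some" : S\N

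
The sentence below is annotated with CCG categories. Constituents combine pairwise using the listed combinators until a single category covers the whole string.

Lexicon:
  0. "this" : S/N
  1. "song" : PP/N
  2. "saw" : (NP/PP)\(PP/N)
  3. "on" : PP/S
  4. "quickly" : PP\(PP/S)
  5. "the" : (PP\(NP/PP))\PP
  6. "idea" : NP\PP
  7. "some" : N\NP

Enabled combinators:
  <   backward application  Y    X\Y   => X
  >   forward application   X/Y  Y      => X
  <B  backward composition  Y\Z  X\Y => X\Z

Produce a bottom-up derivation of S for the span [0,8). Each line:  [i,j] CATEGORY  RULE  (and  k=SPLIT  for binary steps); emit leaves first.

[0,1] S/N  lex  "this"
[1,2] PP/N  lex  "song"
[2,3] (NP/PP)\(PP/N)  lex  "saw"
[1,3] NP/PP  <  k=2
[3,4] PP/S  lex  "on"
[4,5] PP\(PP/S)  lex  "quickly"
[3,5] PP  <  k=4
[5,6] (PP\(NP/PP))\PP  lex  "the"
[3,6] PP\(NP/PP)  <  k=5
[1,6] PP  <  k=3
[6,7] NP\PP  lex  "idea"
[7,8] N\NP  lex  "some"
[6,8] N\PP  <B  k=7
[1,8] N  <  k=6
[0,8] S  >  k=1

[0,8] S   >
  [0,1] "this" : S/N
  [1,8] N   <
    [1,6] PP   <
      [1,3] NP/PP   <
        [1,2] "song" : PP/N
        [2,3] "saw" : (NP/PP)\(PP/N)
      [3,6] PP\(NP/PP)   <
        [3,5] PP   <
          [3,4] "on" : PP/S
          [4,5] "quickly" : PP\(PP/S)
        [5,6] "the" : (PP\(NP/PP))\PP
    [6,8] N\PP   <B
      [6,7] "idea" : NP\PP
      [7,8] "some" : N\NP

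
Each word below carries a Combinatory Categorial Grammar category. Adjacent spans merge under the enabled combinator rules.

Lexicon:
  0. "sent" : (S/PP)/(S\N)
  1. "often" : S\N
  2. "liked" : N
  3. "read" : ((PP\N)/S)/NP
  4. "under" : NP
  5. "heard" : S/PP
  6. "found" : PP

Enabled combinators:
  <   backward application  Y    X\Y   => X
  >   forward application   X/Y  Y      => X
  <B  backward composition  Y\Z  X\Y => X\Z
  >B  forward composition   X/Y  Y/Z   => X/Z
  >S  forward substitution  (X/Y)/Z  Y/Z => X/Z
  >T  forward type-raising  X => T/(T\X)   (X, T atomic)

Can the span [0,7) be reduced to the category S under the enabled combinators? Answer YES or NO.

[0,7] S   >
  [0,2] S/PP   >
    [0,1] "sent" : (S/PP)/(S\N)
    [1,2] "often" : S\N
  [2,7] PP   >
    [2,3] PP/(PP\N)   >T
      [2,3] "liked" : N
    [3,7] PP\N   >
      [3,5] (PP\N)/S   >
        [3,4] "read" : ((PP\N)/S)/NP
        [4,5] "under" : NP
      [5,7] S   >
        [5,6] "heard" : S/PP
        [6,7] "found" : PP

YES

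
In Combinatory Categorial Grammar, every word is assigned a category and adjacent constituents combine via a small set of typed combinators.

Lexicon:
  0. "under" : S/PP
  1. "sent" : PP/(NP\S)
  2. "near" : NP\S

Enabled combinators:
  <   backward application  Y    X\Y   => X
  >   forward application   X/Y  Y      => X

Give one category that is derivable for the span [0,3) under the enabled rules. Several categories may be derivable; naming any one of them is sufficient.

[0,3] S   >
  [0,1] "under" : S/PP
  [1,3] PP   >
    [1,2] "sent" : PP/(NP\S)
    [2,3] "near" : NP\S

S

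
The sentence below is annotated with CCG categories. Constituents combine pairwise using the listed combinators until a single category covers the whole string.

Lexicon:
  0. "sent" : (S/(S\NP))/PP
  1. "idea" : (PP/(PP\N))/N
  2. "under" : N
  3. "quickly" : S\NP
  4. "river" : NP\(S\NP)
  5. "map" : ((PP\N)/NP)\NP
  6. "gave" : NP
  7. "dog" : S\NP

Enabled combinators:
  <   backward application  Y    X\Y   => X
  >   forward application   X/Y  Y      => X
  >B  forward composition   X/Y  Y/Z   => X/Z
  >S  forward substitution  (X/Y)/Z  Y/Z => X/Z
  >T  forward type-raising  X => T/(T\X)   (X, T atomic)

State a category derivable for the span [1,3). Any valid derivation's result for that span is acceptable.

PP/(PP\N)

[0,8] S   >
  [0,7] S/(S\NP)   >
    [0,1] "sent" : (S/(S\NP))/PP
    [1,7] PP   >
      [1,3] PP/(PP\N)   >
        [1,2] "idea" : (PP/(PP\N))/N
        [2,3] "under" : N
      [3,7] PP\N   >
        [3,6] (PP\N)/NP   <
          [3,5] NP   <
            [3,4] "quickly" : S\NP
            [4,5] "river" : NP\(S\NP)
          [5,6] "map" : ((PP\N)/NP)\NP
        [6,7] "gave" : NP
  [7,8] "dog" : S\NP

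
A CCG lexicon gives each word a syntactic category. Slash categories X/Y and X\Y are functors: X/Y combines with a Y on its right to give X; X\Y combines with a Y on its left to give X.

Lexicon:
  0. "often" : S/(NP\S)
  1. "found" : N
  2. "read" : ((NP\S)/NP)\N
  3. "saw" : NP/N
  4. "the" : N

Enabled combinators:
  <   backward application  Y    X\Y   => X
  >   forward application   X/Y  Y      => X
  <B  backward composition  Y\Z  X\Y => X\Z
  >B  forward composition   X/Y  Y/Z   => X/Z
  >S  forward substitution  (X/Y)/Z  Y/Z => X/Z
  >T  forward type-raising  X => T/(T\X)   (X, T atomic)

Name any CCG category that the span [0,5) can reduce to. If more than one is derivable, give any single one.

S

[0,5] S   >
  [0,4] S/N   >B
    [0,3] S/NP   >B
      [0,1] "often" : S/(NP\S)
      [1,3] (NP\S)/NP   <
        [1,2] "found" : N
        [2,3] "read" : ((NP\S)/NP)\N
    [3,4] "saw" : NP/N
  [4,5] "the" : N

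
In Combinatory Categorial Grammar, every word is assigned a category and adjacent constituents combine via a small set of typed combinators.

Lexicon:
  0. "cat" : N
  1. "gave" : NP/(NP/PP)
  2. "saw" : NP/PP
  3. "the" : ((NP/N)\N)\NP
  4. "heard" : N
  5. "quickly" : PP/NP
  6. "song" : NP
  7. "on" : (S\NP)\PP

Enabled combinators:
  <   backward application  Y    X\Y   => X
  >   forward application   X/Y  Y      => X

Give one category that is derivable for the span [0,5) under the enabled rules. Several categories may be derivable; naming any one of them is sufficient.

[0,8] S   <
  [0,5] NP   >
    [0,4] NP/N   <
      [0,1] "cat" : N
      [1,4] (NP/N)\N   <
        [1,3] NP   >
          [1,2] "gave" : NP/(NP/PP)
          [2,3] "saw" : NP/PP
        [3,4] "the" : ((NP/N)\N)\NP
    [4,5] "heard" : N
  [5,8] S\NP   <
    [5,7] PP   >
      [5,6] "quickly" : PP/NP
      [6,7] "song" : NP
    [7,8] "on" : (S\NP)\PP

NP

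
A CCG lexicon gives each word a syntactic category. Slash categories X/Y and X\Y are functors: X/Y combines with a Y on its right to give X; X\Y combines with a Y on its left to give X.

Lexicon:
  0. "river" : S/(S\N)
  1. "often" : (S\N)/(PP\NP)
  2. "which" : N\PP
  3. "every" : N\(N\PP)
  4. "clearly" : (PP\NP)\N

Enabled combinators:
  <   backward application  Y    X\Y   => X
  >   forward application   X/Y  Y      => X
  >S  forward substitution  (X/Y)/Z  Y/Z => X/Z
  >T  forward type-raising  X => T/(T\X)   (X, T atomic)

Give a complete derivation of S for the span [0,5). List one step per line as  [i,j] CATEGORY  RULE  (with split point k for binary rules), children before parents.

[0,5] S   >
  [0,1] "river" : S/(S\N)
  [1,5] S\N   >
    [1,2] "often" : (S\N)/(PP\NP)
    [2,5] PP\NP   <
      [2,4] N   <
        [2,3] "which" : N\PP
        [3,4] "every" : N\(N\PP)
      [4,5] "clearly" : (PP\NP)\N

[0,1] S/(S\N)  lex  "river"
[1,2] (S\N)/(PP\NP)  lex  "often"
[2,3] N\PP  lex  "which"
[3,4] N\(N\PP)  lex  "every"
[2,4] N  <  k=3
[4,5] (PP\NP)\N  lex  "clearly"
[2,5] PP\NP  <  k=4
[1,5] S\N  >  k=2
[0,5] S  >  k=1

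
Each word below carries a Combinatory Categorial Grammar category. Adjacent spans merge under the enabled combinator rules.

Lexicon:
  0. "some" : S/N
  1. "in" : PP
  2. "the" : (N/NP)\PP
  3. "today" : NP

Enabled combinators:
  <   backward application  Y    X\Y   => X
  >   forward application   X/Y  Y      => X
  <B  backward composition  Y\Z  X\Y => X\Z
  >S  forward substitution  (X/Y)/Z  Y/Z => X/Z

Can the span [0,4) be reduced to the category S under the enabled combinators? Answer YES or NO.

[0,4] S   >
  [0,1] "some" : S/N
  [1,4] N   >
    [1,3] N/NP   <
      [1,2] "in" : PP
      [2,3] "the" : (N/NP)\PP
    [3,4] "today" : NP

YES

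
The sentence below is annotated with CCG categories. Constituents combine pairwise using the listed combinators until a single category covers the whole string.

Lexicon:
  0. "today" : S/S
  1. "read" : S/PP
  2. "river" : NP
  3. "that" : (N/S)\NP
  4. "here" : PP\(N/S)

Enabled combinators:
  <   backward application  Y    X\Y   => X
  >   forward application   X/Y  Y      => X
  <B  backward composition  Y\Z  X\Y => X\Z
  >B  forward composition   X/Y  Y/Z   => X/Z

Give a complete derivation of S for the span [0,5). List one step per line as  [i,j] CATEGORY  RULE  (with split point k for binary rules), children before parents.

[0,5] S   >
  [0,2] S/PP   >B
    [0,1] "today" : S/S
    [1,2] "read" : S/PP
  [2,5] PP   <
    [2,4] N/S   <
      [2,3] "river" : NP
      [3,4] "that" : (N/S)\NP
    [4,5] "here" : PP\(N/S)

[0,1] S/S  lex  "today"
[1,2] S/PP  lex  "read"
[0,2] S/PP  >B  k=1
[2,3] NP  lex  "river"
[3,4] (N/S)\NP  lex  "that"
[2,4] N/S  <  k=3
[4,5] PP\(N/S)  lex  "here"
[2,5] PP  <  k=4
[0,5] S  >  k=2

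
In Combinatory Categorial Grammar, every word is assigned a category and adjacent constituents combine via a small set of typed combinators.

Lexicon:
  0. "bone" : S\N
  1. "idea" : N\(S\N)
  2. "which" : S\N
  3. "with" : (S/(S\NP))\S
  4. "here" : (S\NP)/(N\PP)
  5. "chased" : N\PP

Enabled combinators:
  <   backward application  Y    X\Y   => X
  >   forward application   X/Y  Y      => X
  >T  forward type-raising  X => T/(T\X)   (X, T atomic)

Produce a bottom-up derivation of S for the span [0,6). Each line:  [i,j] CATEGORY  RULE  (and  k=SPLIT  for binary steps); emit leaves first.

[0,1] S\N  lex  "bone"
[1,2] N\(S\N)  lex  "idea"
[0,2] N  <  k=1
[2,3] S\N  lex  "which"
[0,3] S  <  k=2
[3,4] (S/(S\NP))\S  lex  "with"
[0,4] S/(S\NP)  <  k=3
[4,5] (S\NP)/(N\PP)  lex  "here"
[5,6] N\PP  lex  "chased"
[4,6] S\NP  >  k=5
[0,6] S  >  k=4

[0,6] S   >
  [0,4] S/(S\NP)   <
    [0,3] S   <
      [0,2] N   <
        [0,1] "bone" : S\N
        [1,2] "idea" : N\(S\N)
      [2,3] "which" : S\N
    [3,4] "with" : (S/(S\NP))\S
  [4,6] S\NP   >
    [4,5] "here" : (S\NP)/(N\PP)
    [5,6] "chased" : N\PP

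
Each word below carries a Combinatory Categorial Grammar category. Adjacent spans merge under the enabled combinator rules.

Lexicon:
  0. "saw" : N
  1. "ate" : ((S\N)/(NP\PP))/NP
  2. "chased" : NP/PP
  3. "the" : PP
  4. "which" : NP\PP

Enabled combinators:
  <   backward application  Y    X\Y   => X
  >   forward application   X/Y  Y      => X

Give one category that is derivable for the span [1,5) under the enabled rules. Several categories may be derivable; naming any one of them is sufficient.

[0,5] S   <
  [0,1] "saw" : N
  [1,5] S\N   >
    [1,4] (S\N)/(NP\PP)   >
      [1,2] "ate" : ((S\N)/(NP\PP))/NP
      [2,4] NP   >
        [2,3] "chased" : NP/PP
        [3,4] "the" : PP
    [4,5] "which" : NP\PP

S\N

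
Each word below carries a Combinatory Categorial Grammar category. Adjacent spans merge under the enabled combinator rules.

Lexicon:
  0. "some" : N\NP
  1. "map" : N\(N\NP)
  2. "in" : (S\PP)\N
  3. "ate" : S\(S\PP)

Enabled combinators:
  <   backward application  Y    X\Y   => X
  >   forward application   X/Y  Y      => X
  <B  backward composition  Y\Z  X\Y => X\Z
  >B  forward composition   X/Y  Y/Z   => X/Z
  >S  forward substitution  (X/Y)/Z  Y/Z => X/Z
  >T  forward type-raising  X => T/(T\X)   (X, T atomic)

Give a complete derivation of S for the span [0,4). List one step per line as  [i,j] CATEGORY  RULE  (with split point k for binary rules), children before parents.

[0,4] S   <
  [0,2] N   <
    [0,1] "some" : N\NP
    [1,2] "map" : N\(N\NP)
  [2,4] S\N   <B
    [2,3] "in" : (S\PP)\N
    [3,4] "ate" : S\(S\PP)

[0,1] N\NP  lex  "some"
[1,2] N\(N\NP)  lex  "map"
[0,2] N  <  k=1
[2,3] (S\PP)\N  lex  "in"
[3,4] S\(S\PP)  lex  "ate"
[2,4] S\N  <B  k=3
[0,4] S  <  k=2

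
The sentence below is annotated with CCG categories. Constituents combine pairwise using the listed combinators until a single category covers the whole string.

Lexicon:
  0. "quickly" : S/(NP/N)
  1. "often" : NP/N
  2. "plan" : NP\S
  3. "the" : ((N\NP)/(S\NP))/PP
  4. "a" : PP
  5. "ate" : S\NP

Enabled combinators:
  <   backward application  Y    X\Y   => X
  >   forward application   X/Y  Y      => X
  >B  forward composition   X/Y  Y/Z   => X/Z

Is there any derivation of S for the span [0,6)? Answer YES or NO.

S/(NP/N) NP/N NP\S ((N\NP)/(S\NP))/PP PP S\NP
CKY chart[0,6] = {N}; S ∉ chart

NO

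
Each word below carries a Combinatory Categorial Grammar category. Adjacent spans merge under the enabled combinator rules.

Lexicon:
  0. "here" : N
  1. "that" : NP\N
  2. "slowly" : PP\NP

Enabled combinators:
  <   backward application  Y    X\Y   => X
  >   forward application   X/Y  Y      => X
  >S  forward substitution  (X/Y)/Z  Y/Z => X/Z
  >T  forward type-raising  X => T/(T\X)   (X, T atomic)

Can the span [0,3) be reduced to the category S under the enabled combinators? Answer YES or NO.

N NP\N PP\NP
CKY chart[0,3] = {N/(N\PP), NP/(NP\PP), PP, PP/(PP\PP), S/(S\PP)}; S ∉ chart

NO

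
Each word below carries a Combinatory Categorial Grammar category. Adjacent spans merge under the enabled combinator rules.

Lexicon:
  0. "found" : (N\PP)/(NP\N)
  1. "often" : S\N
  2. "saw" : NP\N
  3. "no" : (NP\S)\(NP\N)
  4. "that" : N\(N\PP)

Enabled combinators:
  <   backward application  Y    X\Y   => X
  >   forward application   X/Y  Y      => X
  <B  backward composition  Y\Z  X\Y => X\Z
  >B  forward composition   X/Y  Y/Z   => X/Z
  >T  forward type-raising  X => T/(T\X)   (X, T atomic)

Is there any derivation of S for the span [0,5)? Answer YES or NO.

NO

(N\PP)/(NP\N) S\N NP\N (NP\S)\(NP\N) N\(N\PP)
CKY chart[0,5] = {N, N/(N\N), NP/(NP\N), PP/(PP\N), S/(S\N)}; S ∉ chart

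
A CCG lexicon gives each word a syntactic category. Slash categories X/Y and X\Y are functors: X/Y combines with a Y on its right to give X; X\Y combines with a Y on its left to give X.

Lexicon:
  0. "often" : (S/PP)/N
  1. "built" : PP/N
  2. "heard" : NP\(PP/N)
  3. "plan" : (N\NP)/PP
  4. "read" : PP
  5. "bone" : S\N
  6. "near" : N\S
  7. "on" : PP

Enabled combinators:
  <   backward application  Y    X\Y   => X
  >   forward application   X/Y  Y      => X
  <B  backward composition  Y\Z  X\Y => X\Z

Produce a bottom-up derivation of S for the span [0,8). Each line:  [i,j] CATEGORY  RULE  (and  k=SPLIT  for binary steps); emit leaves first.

[0,8] S   >
  [0,7] S/PP   >
    [0,1] "often" : (S/PP)/N
    [1,7] N   <
      [1,6] S   <
        [1,3] NP   <
          [1,2] "built" : PP/N
          [2,3] "heard" : NP\(PP/N)
        [3,6] S\NP   <B
          [3,5] N\NP   >
            [3,4] "plan" : (N\NP)/PP
            [4,5] "read" : PP
          [5,6] "bone" : S\N
      [6,7] "near" : N\S
  [7,8] "on" : PP

[0,1] (S/PP)/N  lex  "often"
[1,2] PP/N  lex  "built"
[2,3] NP\(PP/N)  lex  "heard"
[1,3] NP  <  k=2
[3,4] (N\NP)/PP  lex  "plan"
[4,5] PP  lex  "read"
[3,5] N\NP  >  k=4
[5,6] S\N  lex  "bone"
[3,6] S\NP  <B  k=5
[1,6] S  <  k=3
[6,7] N\S  lex  "near"
[1,7] N  <  k=6
[0,7] S/PP  >  k=1
[7,8] PP  lex  "on"
[0,8] S  >  k=7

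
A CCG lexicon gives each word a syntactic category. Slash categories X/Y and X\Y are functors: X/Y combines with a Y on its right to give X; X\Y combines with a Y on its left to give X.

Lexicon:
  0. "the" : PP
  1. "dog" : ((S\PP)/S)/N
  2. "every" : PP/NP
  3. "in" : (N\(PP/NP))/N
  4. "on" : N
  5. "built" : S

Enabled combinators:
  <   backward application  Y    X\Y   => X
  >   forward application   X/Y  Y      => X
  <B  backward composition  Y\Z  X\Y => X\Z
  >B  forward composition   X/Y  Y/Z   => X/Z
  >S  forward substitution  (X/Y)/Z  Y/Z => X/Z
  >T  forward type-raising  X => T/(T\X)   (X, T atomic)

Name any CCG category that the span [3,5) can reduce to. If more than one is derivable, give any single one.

N\(PP/NP)

[0,6] S   >
  [0,1] S/(S\PP)   >T
    [0,1] "the" : PP
  [1,6] S\PP   >
    [1,5] (S\PP)/S   >
      [1,2] "dog" : ((S\PP)/S)/N
      [2,5] N   <
        [2,3] "every" : PP/NP
        [3,5] N\(PP/NP)   >
          [3,4] "in" : (N\(PP/NP))/N
          [4,5] "on" : N
    [5,6] "built" : S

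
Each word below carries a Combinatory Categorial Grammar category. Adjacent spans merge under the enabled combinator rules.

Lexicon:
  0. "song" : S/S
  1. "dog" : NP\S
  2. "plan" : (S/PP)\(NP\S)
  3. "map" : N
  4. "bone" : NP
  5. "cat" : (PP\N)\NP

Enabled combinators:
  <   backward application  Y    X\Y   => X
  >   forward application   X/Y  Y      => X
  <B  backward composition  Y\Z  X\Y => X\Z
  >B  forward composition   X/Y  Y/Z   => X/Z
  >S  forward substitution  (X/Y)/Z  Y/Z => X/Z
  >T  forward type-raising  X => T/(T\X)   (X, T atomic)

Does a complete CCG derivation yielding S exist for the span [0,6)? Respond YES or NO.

[0,6] S   >
  [0,3] S/PP   >B
    [0,1] "song" : S/S
    [1,3] S/PP   <
      [1,2] "dog" : NP\S
      [2,3] "plan" : (S/PP)\(NP\S)
  [3,6] PP   <
    [3,4] "map" : N
    [4,6] PP\N   <
      [4,5] "bone" : NP
      [5,6] "cat" : (PP\N)\NP

YES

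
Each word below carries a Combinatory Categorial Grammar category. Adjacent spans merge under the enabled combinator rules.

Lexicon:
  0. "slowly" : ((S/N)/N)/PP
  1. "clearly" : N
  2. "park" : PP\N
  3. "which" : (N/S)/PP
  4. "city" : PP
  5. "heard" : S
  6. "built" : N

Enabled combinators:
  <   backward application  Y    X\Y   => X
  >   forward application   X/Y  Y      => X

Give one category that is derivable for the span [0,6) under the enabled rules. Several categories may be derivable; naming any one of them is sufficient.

[0,7] S   >
  [0,6] S/N   >
    [0,3] (S/N)/N   >
      [0,1] "slowly" : ((S/N)/N)/PP
      [1,3] PP   <
        [1,2] "clearly" : N
        [2,3] "park" : PP\N
    [3,6] N   >
      [3,5] N/S   >
        [3,4] "which" : (N/S)/PP
        [4,5] "city" : PP
      [5,6] "heard" : S
  [6,7] "built" : N

S/N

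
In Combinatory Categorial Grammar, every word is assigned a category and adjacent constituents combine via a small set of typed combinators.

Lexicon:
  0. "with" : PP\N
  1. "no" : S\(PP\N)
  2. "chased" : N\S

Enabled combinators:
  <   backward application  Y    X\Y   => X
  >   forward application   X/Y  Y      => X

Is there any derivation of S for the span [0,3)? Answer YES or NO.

PP\N S\(PP\N) N\S
CKY chart[0,3] = {N}; S ∉ chart

NO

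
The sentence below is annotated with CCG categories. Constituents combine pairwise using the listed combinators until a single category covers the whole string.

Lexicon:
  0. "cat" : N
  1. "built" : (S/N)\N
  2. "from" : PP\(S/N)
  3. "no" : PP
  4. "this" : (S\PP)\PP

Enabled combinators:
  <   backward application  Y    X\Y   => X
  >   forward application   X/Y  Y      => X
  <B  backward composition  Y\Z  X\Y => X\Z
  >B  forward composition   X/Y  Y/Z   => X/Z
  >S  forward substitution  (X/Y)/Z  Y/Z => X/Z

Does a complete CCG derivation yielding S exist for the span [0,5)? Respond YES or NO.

YES

[0,5] S   <
  [0,3] PP   <
    [0,1] "cat" : N
    [1,3] PP\N   <B
      [1,2] "built" : (S/N)\N
      [2,3] "from" : PP\(S/N)
  [3,5] S\PP   <
    [3,4] "no" : PP
    [4,5] "this" : (S\PP)\PP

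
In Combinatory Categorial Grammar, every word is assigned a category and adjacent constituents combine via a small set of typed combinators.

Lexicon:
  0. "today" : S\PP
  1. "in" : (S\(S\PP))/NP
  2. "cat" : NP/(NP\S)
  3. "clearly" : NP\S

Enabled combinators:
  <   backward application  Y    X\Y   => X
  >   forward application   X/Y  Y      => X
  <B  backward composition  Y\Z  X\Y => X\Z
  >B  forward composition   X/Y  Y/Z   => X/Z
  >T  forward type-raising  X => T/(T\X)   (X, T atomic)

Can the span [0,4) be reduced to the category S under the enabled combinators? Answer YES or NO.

[0,4] S   <
  [0,1] "today" : S\PP
  [1,4] S\(S\PP)   >
    [1,2] "in" : (S\(S\PP))/NP
    [2,4] NP   >
      [2,3] "cat" : NP/(NP\S)
      [3,4] "clearly" : NP\S

YES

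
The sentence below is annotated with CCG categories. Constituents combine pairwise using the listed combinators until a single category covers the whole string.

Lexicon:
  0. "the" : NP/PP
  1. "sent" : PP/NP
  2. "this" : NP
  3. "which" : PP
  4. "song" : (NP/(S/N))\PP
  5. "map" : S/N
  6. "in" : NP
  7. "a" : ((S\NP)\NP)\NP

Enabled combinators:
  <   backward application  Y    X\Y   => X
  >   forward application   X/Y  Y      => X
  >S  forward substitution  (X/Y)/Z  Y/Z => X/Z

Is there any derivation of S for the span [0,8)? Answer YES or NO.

[0,8] S   <
  [0,3] NP   >
    [0,1] "the" : NP/PP
    [1,3] PP   >
      [1,2] "sent" : PP/NP
      [2,3] "this" : NP
  [3,8] S\NP   <
    [3,6] NP   >
      [3,5] NP/(S/N)   <
        [3,4] "which" : PP
        [4,5] "song" : (NP/(S/N))\PP
      [5,6] "map" : S/N
    [6,8] (S\NP)\NP   <
      [6,7] "in" : NP
      [7,8] "a" : ((S\NP)\NP)\NP

YES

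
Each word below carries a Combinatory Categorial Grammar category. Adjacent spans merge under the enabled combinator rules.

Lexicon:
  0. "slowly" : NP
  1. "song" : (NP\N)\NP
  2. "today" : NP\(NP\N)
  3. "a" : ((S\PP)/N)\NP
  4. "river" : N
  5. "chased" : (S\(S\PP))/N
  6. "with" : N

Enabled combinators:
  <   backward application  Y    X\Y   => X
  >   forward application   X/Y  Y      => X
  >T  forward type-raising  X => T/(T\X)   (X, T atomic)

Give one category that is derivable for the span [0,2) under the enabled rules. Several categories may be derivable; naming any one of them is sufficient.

NP\N

[0,7] S   <
  [0,5] S\PP   >
    [0,4] (S\PP)/N   <
      [0,3] NP   <
        [0,2] NP\N   <
          [0,1] "slowly" : NP
          [1,2] "song" : (NP\N)\NP
        [2,3] "today" : NP\(NP\N)
      [3,4] "a" : ((S\PP)/N)\NP
    [4,5] "river" : N
  [5,7] S\(S\PP)   >
    [5,6] "chased" : (S\(S\PP))/N
    [6,7] "with" : N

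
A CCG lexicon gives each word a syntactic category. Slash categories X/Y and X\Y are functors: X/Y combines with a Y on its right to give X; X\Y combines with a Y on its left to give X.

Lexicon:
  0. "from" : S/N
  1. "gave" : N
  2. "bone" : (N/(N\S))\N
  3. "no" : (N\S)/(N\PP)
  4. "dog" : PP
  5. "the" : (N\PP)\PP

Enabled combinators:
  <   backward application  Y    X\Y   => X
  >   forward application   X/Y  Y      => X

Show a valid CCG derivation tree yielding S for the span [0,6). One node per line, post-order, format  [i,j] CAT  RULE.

[0,6] S   >
  [0,1] "from" : S/N
  [1,6] N   >
    [1,3] N/(N\S)   <
      [1,2] "gave" : N
      [2,3] "bone" : (N/(N\S))\N
    [3,6] N\S   >
      [3,4] "no" : (N\S)/(N\PP)
      [4,6] N\PP   <
        [4,5] "dog" : PP
        [5,6] "the" : (N\PP)\PP

[0,1] S/N  lex  "from"
[1,2] N  lex  "gave"
[2,3] (N/(N\S))\N  lex  "bone"
[1,3] N/(N\S)  <  k=2
[3,4] (N\S)/(N\PP)  lex  "no"
[4,5] PP  lex  "dog"
[5,6] (N\PP)\PP  lex  "the"
[4,6] N\PP  <  k=5
[3,6] N\S  >  k=4
[1,6] N  >  k=3
[0,6] S  >  k=1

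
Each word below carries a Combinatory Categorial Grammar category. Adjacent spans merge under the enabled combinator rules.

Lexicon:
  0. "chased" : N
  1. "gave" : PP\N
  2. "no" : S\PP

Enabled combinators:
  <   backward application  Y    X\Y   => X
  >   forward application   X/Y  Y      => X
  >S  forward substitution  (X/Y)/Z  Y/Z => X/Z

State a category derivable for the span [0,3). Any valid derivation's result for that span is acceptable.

S

[0,3] S   <
  [0,2] PP   <
    [0,1] "chased" : N
    [1,2] "gave" : PP\N
  [2,3] "no" : S\PP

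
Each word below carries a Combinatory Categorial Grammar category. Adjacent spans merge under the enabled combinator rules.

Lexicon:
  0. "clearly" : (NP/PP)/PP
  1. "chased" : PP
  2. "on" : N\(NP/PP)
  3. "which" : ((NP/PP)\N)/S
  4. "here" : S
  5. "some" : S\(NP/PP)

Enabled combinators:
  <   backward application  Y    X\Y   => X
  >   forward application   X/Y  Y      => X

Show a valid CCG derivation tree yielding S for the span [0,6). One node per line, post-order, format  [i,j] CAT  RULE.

[0,6] S   <
  [0,5] NP/PP   <
    [0,3] N   <
      [0,2] NP/PP   >
        [0,1] "clearly" : (NP/PP)/PP
        [1,2] "chased" : PP
      [2,3] "on" : N\(NP/PP)
    [3,5] (NP/PP)\N   >
      [3,4] "which" : ((NP/PP)\N)/S
      [4,5] "here" : S
  [5,6] "some" : S\(NP/PP)

[0,1] (NP/PP)/PP  lex  "clearly"
[1,2] PP  lex  "chased"
[0,2] NP/PP  >  k=1
[2,3] N\(NP/PP)  lex  "on"
[0,3] N  <  k=2
[3,4] ((NP/PP)\N)/S  lex  "which"
[4,5] S  lex  "here"
[3,5] (NP/PP)\N  >  k=4
[0,5] NP/PP  <  k=3
[5,6] S\(NP/PP)  lex  "some"
[0,6] S  <  k=5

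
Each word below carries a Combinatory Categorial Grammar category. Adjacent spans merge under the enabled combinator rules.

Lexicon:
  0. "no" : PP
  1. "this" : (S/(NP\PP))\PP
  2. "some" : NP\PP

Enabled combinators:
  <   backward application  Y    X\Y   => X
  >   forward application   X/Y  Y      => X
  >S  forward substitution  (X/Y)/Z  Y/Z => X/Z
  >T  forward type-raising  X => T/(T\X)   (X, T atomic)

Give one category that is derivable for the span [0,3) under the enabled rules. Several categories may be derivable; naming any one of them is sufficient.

[0,3] S   >
  [0,2] S/(NP\PP)   <
    [0,1] "no" : PP
    [1,2] "this" : (S/(NP\PP))\PP
  [2,3] "some" : NP\PP

S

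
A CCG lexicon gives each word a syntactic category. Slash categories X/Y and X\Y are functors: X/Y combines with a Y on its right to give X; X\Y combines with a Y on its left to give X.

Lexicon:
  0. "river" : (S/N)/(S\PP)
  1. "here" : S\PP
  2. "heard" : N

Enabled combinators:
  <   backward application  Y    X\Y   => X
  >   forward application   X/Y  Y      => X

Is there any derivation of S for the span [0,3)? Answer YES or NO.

[0,3] S   >
  [0,2] S/N   >
    [0,1] "river" : (S/N)/(S\PP)
    [1,2] "here" : S\PP
  [2,3] "heard" : N

YES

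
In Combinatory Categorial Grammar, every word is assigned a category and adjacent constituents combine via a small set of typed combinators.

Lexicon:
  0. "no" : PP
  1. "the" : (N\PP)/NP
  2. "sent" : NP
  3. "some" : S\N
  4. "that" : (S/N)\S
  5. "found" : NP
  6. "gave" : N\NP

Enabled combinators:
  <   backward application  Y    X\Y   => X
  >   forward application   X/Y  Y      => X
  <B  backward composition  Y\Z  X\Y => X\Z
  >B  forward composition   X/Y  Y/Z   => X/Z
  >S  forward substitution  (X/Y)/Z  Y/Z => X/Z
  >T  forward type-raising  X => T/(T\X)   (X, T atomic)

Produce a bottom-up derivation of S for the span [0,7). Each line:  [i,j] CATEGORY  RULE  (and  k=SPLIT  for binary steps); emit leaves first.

[0,7] S   >
  [0,5] S/N   <
    [0,4] S   <
      [0,1] "no" : PP
      [1,4] S\PP   <B
        [1,3] N\PP   >
          [1,2] "the" : (N\PP)/NP
          [2,3] "sent" : NP
        [3,4] "some" : S\N
    [4,5] "that" : (S/N)\S
  [5,7] N   >
    [5,6] N/(N\NP)   >T
      [5,6] "found" : NP
    [6,7] "gave" : N\NP

[0,1] PP  lex  "no"
[1,2] (N\PP)/NP  lex  "the"
[2,3] NP  lex  "sent"
[1,3] N\PP  >  k=2
[3,4] S\N  lex  "some"
[1,4] S\PP  <B  k=3
[0,4] S  <  k=1
[4,5] (S/N)\S  lex  "that"
[0,5] S/N  <  k=4
[5,6] NP  lex  "found"
[5,6] N/(N\NP)  >T
[6,7] N\NP  lex  "gave"
[5,7] N  >  k=6
[0,7] S  >  k=5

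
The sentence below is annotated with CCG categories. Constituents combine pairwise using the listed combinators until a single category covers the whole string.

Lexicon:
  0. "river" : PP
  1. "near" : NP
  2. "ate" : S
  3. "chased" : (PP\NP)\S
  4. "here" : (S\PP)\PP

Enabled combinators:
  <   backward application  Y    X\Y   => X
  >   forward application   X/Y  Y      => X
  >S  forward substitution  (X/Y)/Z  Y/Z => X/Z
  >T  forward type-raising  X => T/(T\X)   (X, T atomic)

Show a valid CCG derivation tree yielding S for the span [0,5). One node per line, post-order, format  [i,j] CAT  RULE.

[0,5] S   >
  [0,1] S/(S\PP)   >T
    [0,1] "river" : PP
  [1,5] S\PP   <
    [1,4] PP   >
      [1,2] PP/(PP\NP)   >T
        [1,2] "near" : NP
      [2,4] PP\NP   <
        [2,3] "ate" : S
        [3,4] "chased" : (PP\NP)\S
    [4,5] "here" : (S\PP)\PP

[0,1] PP  lex  "river"
[0,1] S/(S\PP)  >T
[1,2] NP  lex  "near"
[1,2] PP/(PP\NP)  >T
[2,3] S  lex  "ate"
[3,4] (PP\NP)\S  lex  "chased"
[2,4] PP\NP  <  k=3
[1,4] PP  >  k=2
[4,5] (S\PP)\PP  lex  "here"
[1,5] S\PP  <  k=4
[0,5] S  >  k=1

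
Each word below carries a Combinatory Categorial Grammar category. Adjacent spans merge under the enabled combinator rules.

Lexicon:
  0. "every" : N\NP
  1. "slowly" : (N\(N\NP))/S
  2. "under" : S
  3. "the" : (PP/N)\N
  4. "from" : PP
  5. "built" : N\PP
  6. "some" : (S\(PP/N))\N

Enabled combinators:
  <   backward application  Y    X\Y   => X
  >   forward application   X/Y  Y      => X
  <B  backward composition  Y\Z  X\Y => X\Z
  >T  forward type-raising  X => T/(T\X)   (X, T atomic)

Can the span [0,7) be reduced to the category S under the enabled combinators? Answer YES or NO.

[0,7] S   <
  [0,3] N   <
    [0,1] "every" : N\NP
    [1,3] N\(N\NP)   >
      [1,2] "slowly" : (N\(N\NP))/S
      [2,3] "under" : S
  [3,7] S\N   <B
    [3,4] "the" : (PP/N)\N
    [4,7] S\(PP/N)   <
      [4,6] N   >
        [4,5] N/(N\PP)   >T
          [4,5] "from" : PP
        [5,6] "built" : N\PP
      [6,7] "some" : (S\(PP/N))\N

YES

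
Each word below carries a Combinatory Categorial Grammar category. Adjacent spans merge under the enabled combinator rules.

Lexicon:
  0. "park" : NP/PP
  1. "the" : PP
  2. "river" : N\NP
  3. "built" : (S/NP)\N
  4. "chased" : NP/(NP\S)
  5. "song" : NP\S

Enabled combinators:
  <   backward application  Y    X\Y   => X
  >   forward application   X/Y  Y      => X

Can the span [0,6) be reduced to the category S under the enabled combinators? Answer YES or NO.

YES

[0,6] S   >
  [0,4] S/NP   <
    [0,3] N   <
      [0,2] NP   >
        [0,1] "park" : NP/PP
        [1,2] "the" : PP
      [2,3] "river" : N\NP
    [3,4] "built" : (S/NP)\N
  [4,6] NP   >
    [4,5] "chased" : NP/(NP\S)
    [5,6] "song" : NP\S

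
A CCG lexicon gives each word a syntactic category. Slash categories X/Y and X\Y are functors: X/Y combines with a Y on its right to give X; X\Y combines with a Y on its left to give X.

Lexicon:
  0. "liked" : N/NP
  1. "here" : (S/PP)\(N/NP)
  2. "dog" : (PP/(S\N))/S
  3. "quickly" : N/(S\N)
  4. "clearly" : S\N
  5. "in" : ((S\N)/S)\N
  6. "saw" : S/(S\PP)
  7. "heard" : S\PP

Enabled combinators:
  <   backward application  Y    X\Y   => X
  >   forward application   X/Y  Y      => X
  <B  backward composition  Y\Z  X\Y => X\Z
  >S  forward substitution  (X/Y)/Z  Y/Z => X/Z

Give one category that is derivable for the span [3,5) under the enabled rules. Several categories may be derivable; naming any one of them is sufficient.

N

[0,8] S   >
  [0,2] S/PP   <
    [0,1] "liked" : N/NP
    [1,2] "here" : (S/PP)\(N/NP)
  [2,8] PP   >
    [2,6] PP/S   >S
      [2,3] "dog" : (PP/(S\N))/S
      [3,6] (S\N)/S   <
        [3,5] N   >
          [3,4] "quickly" : N/(S\N)
          [4,5] "clearly" : S\N
        [5,6] "in" : ((S\N)/S)\N
    [6,8] S   >
      [6,7] "saw" : S/(S\PP)
      [7,8] "heard" : S\PP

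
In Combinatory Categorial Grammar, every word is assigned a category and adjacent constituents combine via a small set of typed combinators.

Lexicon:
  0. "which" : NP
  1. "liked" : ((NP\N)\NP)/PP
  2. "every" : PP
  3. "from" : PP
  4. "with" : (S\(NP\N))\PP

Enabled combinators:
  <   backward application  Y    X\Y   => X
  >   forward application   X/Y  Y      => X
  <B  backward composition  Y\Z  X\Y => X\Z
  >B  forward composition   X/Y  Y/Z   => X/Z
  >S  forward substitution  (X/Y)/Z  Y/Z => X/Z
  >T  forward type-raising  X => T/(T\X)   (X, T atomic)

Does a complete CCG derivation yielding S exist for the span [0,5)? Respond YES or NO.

YES

[0,5] S   <
  [0,3] NP\N   <
    [0,1] "which" : NP
    [1,3] (NP\N)\NP   >
      [1,2] "liked" : ((NP\N)\NP)/PP
      [2,3] "every" : PP
  [3,5] S\(NP\N)   <
    [3,4] "from" : PP
    [4,5] "with" : (S\(NP\N))\PP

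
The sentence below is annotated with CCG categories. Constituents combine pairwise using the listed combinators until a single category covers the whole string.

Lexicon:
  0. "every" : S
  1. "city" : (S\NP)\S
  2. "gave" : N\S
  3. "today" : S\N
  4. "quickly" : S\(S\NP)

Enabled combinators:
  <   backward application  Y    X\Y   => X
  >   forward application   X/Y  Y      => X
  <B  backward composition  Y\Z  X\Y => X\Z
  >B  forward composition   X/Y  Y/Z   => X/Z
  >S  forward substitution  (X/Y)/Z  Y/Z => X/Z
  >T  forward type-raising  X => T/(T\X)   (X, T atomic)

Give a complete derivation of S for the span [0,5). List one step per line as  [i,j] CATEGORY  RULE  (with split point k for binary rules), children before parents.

[0,5] S   <
  [0,4] S\NP   <B
    [0,2] S\NP   <
      [0,1] "every" : S
      [1,2] "city" : (S\NP)\S
    [2,4] S\S   <B
      [2,3] "gave" : N\S
      [3,4] "today" : S\N
  [4,5] "quickly" : S\(S\NP)

[0,1] S  lex  "every"
[1,2] (S\NP)\S  lex  "city"
[0,2] S\NP  <  k=1
[2,3] N\S  lex  "gave"
[3,4] S\N  lex  "today"
[2,4] S\S  <B  k=3
[0,4] S\NP  <B  k=2
[4,5] S\(S\NP)  lex  "quickly"
[0,5] S  <  k=4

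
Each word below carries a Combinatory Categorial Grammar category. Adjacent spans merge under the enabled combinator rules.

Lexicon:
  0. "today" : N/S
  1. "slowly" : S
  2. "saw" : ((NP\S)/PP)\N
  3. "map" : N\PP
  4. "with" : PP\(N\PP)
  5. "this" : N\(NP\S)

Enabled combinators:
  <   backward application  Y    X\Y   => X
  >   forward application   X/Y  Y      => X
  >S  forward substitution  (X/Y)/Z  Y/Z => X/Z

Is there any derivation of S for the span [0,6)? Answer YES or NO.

NO

N/S S ((NP\S)/PP)\N N\PP PP\(N\PP) N\(NP\S)
CKY chart[0,6] = {N}; S ∉ chart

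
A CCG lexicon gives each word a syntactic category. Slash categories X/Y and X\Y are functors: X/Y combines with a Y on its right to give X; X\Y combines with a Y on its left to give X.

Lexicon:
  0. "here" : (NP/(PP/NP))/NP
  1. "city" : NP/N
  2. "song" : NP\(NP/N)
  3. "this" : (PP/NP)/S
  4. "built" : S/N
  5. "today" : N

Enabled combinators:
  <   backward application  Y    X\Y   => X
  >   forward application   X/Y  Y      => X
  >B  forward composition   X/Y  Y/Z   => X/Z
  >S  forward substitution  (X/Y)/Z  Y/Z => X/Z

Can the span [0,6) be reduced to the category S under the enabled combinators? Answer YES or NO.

NO

(NP/(PP/NP))/NP NP/N NP\(NP/N) (PP/NP)/S S/N N
CKY chart[0,6] = {NP}; S ∉ chart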